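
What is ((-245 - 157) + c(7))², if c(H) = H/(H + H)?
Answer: 644809/4 ≈ 1.6120e+5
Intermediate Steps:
c(H) = ½ (c(H) = H/((2*H)) = H*(1/(2*H)) = ½)
((-245 - 157) + c(7))² = ((-245 - 157) + ½)² = (-402 + ½)² = (-803/2)² = 644809/4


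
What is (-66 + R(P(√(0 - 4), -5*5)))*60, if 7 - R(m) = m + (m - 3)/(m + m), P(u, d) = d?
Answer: -10368/5 ≈ -2073.6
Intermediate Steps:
R(m) = 7 - m - (-3 + m)/(2*m) (R(m) = 7 - (m + (m - 3)/(m + m)) = 7 - (m + (-3 + m)/((2*m))) = 7 - (m + (-3 + m)*(1/(2*m))) = 7 - (m + (-3 + m)/(2*m)) = 7 + (-m - (-3 + m)/(2*m)) = 7 - m - (-3 + m)/(2*m))
(-66 + R(P(√(0 - 4), -5*5)))*60 = (-66 + (13/2 - (-5)*5 + 3/(2*((-5*5)))))*60 = (-66 + (13/2 - 1*(-25) + (3/2)/(-25)))*60 = (-66 + (13/2 + 25 + (3/2)*(-1/25)))*60 = (-66 + (13/2 + 25 - 3/50))*60 = (-66 + 786/25)*60 = -864/25*60 = -10368/5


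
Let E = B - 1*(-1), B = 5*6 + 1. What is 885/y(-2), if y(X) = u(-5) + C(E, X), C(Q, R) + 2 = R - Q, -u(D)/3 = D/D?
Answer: -295/13 ≈ -22.692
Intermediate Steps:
B = 31 (B = 30 + 1 = 31)
E = 32 (E = 31 - 1*(-1) = 31 + 1 = 32)
u(D) = -3 (u(D) = -3*D/D = -3*1 = -3)
C(Q, R) = -2 + R - Q (C(Q, R) = -2 + (R - Q) = -2 + R - Q)
y(X) = -37 + X (y(X) = -3 + (-2 + X - 1*32) = -3 + (-2 + X - 32) = -3 + (-34 + X) = -37 + X)
885/y(-2) = 885/(-37 - 2) = 885/(-39) = 885*(-1/39) = -295/13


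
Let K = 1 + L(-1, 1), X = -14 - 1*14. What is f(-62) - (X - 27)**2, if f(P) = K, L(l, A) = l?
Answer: -3025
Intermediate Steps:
X = -28 (X = -14 - 14 = -28)
K = 0 (K = 1 - 1 = 0)
f(P) = 0
f(-62) - (X - 27)**2 = 0 - (-28 - 27)**2 = 0 - 1*(-55)**2 = 0 - 1*3025 = 0 - 3025 = -3025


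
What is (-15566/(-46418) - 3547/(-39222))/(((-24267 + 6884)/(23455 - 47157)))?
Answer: 4593295302799/7911901983717 ≈ 0.58055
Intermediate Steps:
(-15566/(-46418) - 3547/(-39222))/(((-24267 + 6884)/(23455 - 47157))) = (-15566*(-1/46418) - 3547*(-1/39222))/((-17383/(-23702))) = (7783/23209 + 3547/39222)/((-17383*(-1/23702))) = 387587149/(910303398*(17383/23702)) = (387587149/910303398)*(23702/17383) = 4593295302799/7911901983717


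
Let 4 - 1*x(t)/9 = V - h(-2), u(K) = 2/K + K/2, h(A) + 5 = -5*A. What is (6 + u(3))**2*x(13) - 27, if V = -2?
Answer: 26303/4 ≈ 6575.8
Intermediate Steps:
h(A) = -5 - 5*A
u(K) = K/2 + 2/K (u(K) = 2/K + K*(1/2) = 2/K + K/2 = K/2 + 2/K)
x(t) = 99 (x(t) = 36 - 9*(-2 - (-5 - 5*(-2))) = 36 - 9*(-2 - (-5 + 10)) = 36 - 9*(-2 - 1*5) = 36 - 9*(-2 - 5) = 36 - 9*(-7) = 36 + 63 = 99)
(6 + u(3))**2*x(13) - 27 = (6 + ((1/2)*3 + 2/3))**2*99 - 27 = (6 + (3/2 + 2*(1/3)))**2*99 - 27 = (6 + (3/2 + 2/3))**2*99 - 27 = (6 + 13/6)**2*99 - 27 = (49/6)**2*99 - 27 = (2401/36)*99 - 27 = 26411/4 - 27 = 26303/4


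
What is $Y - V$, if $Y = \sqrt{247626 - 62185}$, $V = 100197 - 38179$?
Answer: $-62018 + \sqrt{185441} \approx -61587.0$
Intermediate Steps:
$V = 62018$ ($V = 100197 - 38179 = 62018$)
$Y = \sqrt{185441} \approx 430.63$
$Y - V = \sqrt{185441} - 62018 = -62018 + \sqrt{185441}$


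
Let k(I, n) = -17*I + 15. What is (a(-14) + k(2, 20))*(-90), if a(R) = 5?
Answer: 1260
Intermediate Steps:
k(I, n) = 15 - 17*I
(a(-14) + k(2, 20))*(-90) = (5 + (15 - 17*2))*(-90) = (5 + (15 - 34))*(-90) = (5 - 19)*(-90) = -14*(-90) = 1260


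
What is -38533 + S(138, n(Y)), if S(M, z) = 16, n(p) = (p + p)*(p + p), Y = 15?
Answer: -38517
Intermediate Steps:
n(p) = 4*p² (n(p) = (2*p)*(2*p) = 4*p²)
-38533 + S(138, n(Y)) = -38533 + 16 = -38517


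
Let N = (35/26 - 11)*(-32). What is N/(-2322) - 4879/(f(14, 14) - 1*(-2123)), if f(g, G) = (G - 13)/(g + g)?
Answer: -242361164/99689265 ≈ -2.4312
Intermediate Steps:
f(g, G) = (-13 + G)/(2*g) (f(g, G) = (-13 + G)/((2*g)) = (-13 + G)*(1/(2*g)) = (-13 + G)/(2*g))
N = 4016/13 (N = (35*(1/26) - 11)*(-32) = (35/26 - 11)*(-32) = -251/26*(-32) = 4016/13 ≈ 308.92)
N/(-2322) - 4879/(f(14, 14) - 1*(-2123)) = (4016/13)/(-2322) - 4879/((½)*(-13 + 14)/14 - 1*(-2123)) = (4016/13)*(-1/2322) - 4879/((½)*(1/14)*1 + 2123) = -2008/15093 - 4879/(1/28 + 2123) = -2008/15093 - 4879/59445/28 = -2008/15093 - 4879*28/59445 = -2008/15093 - 136612/59445 = -242361164/99689265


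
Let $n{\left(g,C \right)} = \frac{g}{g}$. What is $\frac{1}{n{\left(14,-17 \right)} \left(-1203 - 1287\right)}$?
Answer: $- \frac{1}{2490} \approx -0.00040161$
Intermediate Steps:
$n{\left(g,C \right)} = 1$
$\frac{1}{n{\left(14,-17 \right)} \left(-1203 - 1287\right)} = \frac{1}{1 \left(-1203 - 1287\right)} = \frac{1}{1 \left(-2490\right)} = \frac{1}{-2490} = - \frac{1}{2490}$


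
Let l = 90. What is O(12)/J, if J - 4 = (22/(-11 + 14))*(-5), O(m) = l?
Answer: -135/49 ≈ -2.7551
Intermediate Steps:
O(m) = 90
J = -98/3 (J = 4 + (22/(-11 + 14))*(-5) = 4 + (22/3)*(-5) = 4 - 110/3 = -98/3 ≈ -32.667)
O(12)/J = 90/(-98/3) = 90*(-3/98) = -135/49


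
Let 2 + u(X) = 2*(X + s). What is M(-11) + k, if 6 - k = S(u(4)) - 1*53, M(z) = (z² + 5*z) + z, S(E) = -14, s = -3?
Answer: 128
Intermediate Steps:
u(X) = -8 + 2*X (u(X) = -2 + 2*(X - 3) = -2 + 2*(-3 + X) = -2 + (-6 + 2*X) = -8 + 2*X)
M(z) = z² + 6*z
k = 73 (k = 6 - (-14 - 1*53) = 6 - (-14 - 53) = 6 - 1*(-67) = 6 + 67 = 73)
M(-11) + k = -11*(6 - 11) + 73 = -11*(-5) + 73 = 55 + 73 = 128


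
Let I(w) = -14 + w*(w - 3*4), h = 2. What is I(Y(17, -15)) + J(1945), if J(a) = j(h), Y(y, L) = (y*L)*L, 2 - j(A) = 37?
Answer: 14584676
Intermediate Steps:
j(A) = -35 (j(A) = 2 - 1*37 = 2 - 37 = -35)
Y(y, L) = y*L² (Y(y, L) = (L*y)*L = y*L²)
J(a) = -35
I(w) = -14 + w*(-12 + w) (I(w) = -14 + w*(w - 12) = -14 + w*(-12 + w))
I(Y(17, -15)) + J(1945) = (-14 + (17*(-15)²)² - 204*(-15)²) - 35 = (-14 + (17*225)² - 204*225) - 35 = (-14 + 3825² - 12*3825) - 35 = (-14 + 14630625 - 45900) - 35 = 14584711 - 35 = 14584676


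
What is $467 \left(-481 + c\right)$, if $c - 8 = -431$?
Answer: $-422168$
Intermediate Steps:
$c = -423$ ($c = 8 - 431 = -423$)
$467 \left(-481 + c\right) = 467 \left(-481 - 423\right) = 467 \left(-904\right) = -422168$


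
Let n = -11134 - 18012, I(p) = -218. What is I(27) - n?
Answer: 28928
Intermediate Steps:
n = -29146
I(27) - n = -218 - 1*(-29146) = -218 + 29146 = 28928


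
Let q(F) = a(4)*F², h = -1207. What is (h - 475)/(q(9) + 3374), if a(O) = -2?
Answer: -841/1606 ≈ -0.52366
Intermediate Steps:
q(F) = -2*F²
(h - 475)/(q(9) + 3374) = (-1207 - 475)/(-2*9² + 3374) = -1682/(-2*81 + 3374) = -1682/(-162 + 3374) = -1682/3212 = -1682*1/3212 = -841/1606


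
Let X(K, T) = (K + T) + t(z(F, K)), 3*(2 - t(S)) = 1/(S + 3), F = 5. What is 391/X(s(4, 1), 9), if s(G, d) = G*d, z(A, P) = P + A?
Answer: 14076/539 ≈ 26.115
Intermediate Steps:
z(A, P) = A + P
t(S) = 2 - 1/(3*(3 + S)) (t(S) = 2 - 1/(3*(S + 3)) = 2 - 1/(3*(3 + S)))
X(K, T) = K + T + (47 + 6*K)/(3*(8 + K)) (X(K, T) = (K + T) + (17 + 6*(5 + K))/(3*(3 + (5 + K))) = (K + T) + (17 + (30 + 6*K))/(3*(8 + K)) = (K + T) + (47 + 6*K)/(3*(8 + K)) = K + T + (47 + 6*K)/(3*(8 + K)))
391/X(s(4, 1), 9) = 391/(((47/3 + 2*(4*1) + (8 + 4*1)*(4*1 + 9))/(8 + 4*1))) = 391/(((47/3 + 2*4 + (8 + 4)*(4 + 9))/(8 + 4))) = 391/(((47/3 + 8 + 12*13)/12)) = 391/(((47/3 + 8 + 156)/12)) = 391/(((1/12)*(539/3))) = 391/(539/36) = 391*(36/539) = 14076/539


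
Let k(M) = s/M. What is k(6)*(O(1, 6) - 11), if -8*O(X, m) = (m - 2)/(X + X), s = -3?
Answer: 45/8 ≈ 5.6250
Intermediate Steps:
O(X, m) = -(-2 + m)/(16*X) (O(X, m) = -(m - 2)/(8*(X + X)) = -(-2 + m)/(8*(2*X)) = -(-2 + m)*1/(2*X)/8 = -(-2 + m)/(16*X))
k(M) = -3/M
k(6)*(O(1, 6) - 11) = (-3/6)*((1/16)*(2 - 1*6)/1 - 11) = (-3*⅙)*((1/16)*1*(2 - 6) - 11) = -((1/16)*1*(-4) - 11)/2 = -(-¼ - 11)/2 = -½*(-45/4) = 45/8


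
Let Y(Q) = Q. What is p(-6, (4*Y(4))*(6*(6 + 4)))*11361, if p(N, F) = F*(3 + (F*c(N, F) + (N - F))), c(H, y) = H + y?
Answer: 9978160893120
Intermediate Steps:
p(N, F) = F*(3 + N - F + F*(F + N)) (p(N, F) = F*(3 + (F*(N + F) + (N - F))) = F*(3 + (F*(F + N) + (N - F))) = F*(3 + (N - F + F*(F + N))) = F*(3 + N - F + F*(F + N)))
p(-6, (4*Y(4))*(6*(6 + 4)))*11361 = (((4*4)*(6*(6 + 4)))*(3 - 6 - 4*4*6*(6 + 4) + ((4*4)*(6*(6 + 4)))*((4*4)*(6*(6 + 4)) - 6)))*11361 = ((16*(6*10))*(3 - 6 - 16*6*10 + (16*(6*10))*(16*(6*10) - 6)))*11361 = ((16*60)*(3 - 6 - 16*60 + (16*60)*(16*60 - 6)))*11361 = (960*(3 - 6 - 1*960 + 960*(960 - 6)))*11361 = (960*(3 - 6 - 960 + 960*954))*11361 = (960*(3 - 6 - 960 + 915840))*11361 = (960*914877)*11361 = 878281920*11361 = 9978160893120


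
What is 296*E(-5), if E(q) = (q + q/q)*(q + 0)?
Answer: 5920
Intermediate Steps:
E(q) = q*(1 + q) (E(q) = (q + 1)*q = (1 + q)*q = q*(1 + q))
296*E(-5) = 296*(-5*(1 - 5)) = 296*(-5*(-4)) = 296*20 = 5920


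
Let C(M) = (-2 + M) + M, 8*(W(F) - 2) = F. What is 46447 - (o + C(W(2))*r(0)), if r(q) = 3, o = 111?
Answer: 92657/2 ≈ 46329.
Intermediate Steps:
W(F) = 2 + F/8
C(M) = -2 + 2*M
46447 - (o + C(W(2))*r(0)) = 46447 - (111 + (-2 + 2*(2 + (⅛)*2))*3) = 46447 - (111 + (-2 + 2*(2 + ¼))*3) = 46447 - (111 + (-2 + 2*(9/4))*3) = 46447 - (111 + (-2 + 9/2)*3) = 46447 - (111 + (5/2)*3) = 46447 - (111 + 15/2) = 46447 - 1*237/2 = 46447 - 237/2 = 92657/2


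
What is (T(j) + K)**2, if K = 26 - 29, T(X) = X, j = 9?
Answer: 36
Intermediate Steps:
K = -3
(T(j) + K)**2 = (9 - 3)**2 = 6**2 = 36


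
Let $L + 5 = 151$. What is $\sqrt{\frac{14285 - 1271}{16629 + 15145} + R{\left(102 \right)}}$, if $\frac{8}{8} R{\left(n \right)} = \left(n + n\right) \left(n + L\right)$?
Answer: $\frac{\sqrt{12769360713957}}{15887} \approx 224.93$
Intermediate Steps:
$L = 146$ ($L = -5 + 151 = 146$)
$R{\left(n \right)} = 2 n \left(146 + n\right)$ ($R{\left(n \right)} = \left(n + n\right) \left(n + 146\right) = 2 n \left(146 + n\right)$)
$\sqrt{\frac{14285 - 1271}{16629 + 15145} + R{\left(102 \right)}} = \sqrt{\frac{14285 - 1271}{16629 + 15145} + 2 \cdot 102 \left(146 + 102\right)} = \sqrt{\frac{13014}{31774} + 2 \cdot 102 \cdot 248} = \sqrt{13014 \cdot \frac{1}{31774} + 50592} = \sqrt{\frac{6507}{15887} + 50592} = \sqrt{\frac{803761611}{15887}} = \frac{\sqrt{12769360713957}}{15887}$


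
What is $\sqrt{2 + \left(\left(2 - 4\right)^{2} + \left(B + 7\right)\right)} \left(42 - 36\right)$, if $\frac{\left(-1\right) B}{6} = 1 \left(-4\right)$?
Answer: $6 \sqrt{37} \approx 36.497$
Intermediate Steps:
$B = 24$ ($B = - 6 \cdot 1 \left(-4\right) = \left(-6\right) \left(-4\right) = 24$)
$\sqrt{2 + \left(\left(2 - 4\right)^{2} + \left(B + 7\right)\right)} \left(42 - 36\right) = \sqrt{2 + \left(\left(2 - 4\right)^{2} + \left(24 + 7\right)\right)} \left(42 - 36\right) = \sqrt{2 + \left(\left(-2\right)^{2} + 31\right)} \left(42 - 36\right) = \sqrt{2 + \left(4 + 31\right)} 6 = \sqrt{2 + 35} \cdot 6 = \sqrt{37} \cdot 6 = 6 \sqrt{37}$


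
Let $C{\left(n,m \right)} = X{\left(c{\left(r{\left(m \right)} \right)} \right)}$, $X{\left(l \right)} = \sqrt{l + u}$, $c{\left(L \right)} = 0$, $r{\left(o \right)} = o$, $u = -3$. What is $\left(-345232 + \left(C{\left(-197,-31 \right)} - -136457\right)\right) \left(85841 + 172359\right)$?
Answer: $-53905705000 + 258200 i \sqrt{3} \approx -5.3906 \cdot 10^{10} + 4.4722 \cdot 10^{5} i$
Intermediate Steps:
$X{\left(l \right)} = \sqrt{-3 + l}$ ($X{\left(l \right)} = \sqrt{l - 3} = \sqrt{-3 + l}$)
$C{\left(n,m \right)} = i \sqrt{3}$ ($C{\left(n,m \right)} = \sqrt{-3 + 0} = \sqrt{-3} = i \sqrt{3}$)
$\left(-345232 + \left(C{\left(-197,-31 \right)} - -136457\right)\right) \left(85841 + 172359\right) = \left(-345232 + \left(i \sqrt{3} - -136457\right)\right) \left(85841 + 172359\right) = \left(-345232 + \left(i \sqrt{3} + 136457\right)\right) 258200 = \left(-345232 + \left(136457 + i \sqrt{3}\right)\right) 258200 = \left(-208775 + i \sqrt{3}\right) 258200 = -53905705000 + 258200 i \sqrt{3}$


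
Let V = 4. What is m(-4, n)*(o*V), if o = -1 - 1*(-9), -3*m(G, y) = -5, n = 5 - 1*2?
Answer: 160/3 ≈ 53.333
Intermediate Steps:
n = 3 (n = 5 - 2 = 3)
m(G, y) = 5/3 (m(G, y) = -⅓*(-5) = 5/3)
o = 8 (o = -1 + 9 = 8)
m(-4, n)*(o*V) = 5*(8*4)/3 = (5/3)*32 = 160/3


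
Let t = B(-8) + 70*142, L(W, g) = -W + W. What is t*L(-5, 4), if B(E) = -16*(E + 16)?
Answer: 0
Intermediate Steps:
B(E) = -256 - 16*E (B(E) = -16*(16 + E) = -256 - 16*E)
L(W, g) = 0
t = 9812 (t = (-256 - 16*(-8)) + 70*142 = (-256 + 128) + 9940 = -128 + 9940 = 9812)
t*L(-5, 4) = 9812*0 = 0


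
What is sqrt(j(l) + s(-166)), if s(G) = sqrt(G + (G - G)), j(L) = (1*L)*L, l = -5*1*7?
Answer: sqrt(1225 + I*sqrt(166)) ≈ 35.0 + 0.1841*I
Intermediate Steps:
l = -35 (l = -5*7 = -35)
j(L) = L**2 (j(L) = L*L = L**2)
s(G) = sqrt(G) (s(G) = sqrt(G + 0) = sqrt(G))
sqrt(j(l) + s(-166)) = sqrt((-35)**2 + sqrt(-166)) = sqrt(1225 + I*sqrt(166))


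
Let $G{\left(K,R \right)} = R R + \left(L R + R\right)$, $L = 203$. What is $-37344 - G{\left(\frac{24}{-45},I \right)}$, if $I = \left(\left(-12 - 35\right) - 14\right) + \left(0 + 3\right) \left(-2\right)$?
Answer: $-28165$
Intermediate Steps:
$I = -67$ ($I = \left(\left(-12 - 35\right) - 14\right) + 3 \left(-2\right) = \left(-47 - 14\right) - 6 = -61 - 6 = -67$)
$G{\left(K,R \right)} = R^{2} + 204 R$ ($G{\left(K,R \right)} = R R + \left(203 R + R\right) = R^{2} + 204 R$)
$-37344 - G{\left(\frac{24}{-45},I \right)} = -37344 - - 67 \left(204 - 67\right) = -37344 - \left(-67\right) 137 = -37344 - -9179 = -37344 + 9179 = -28165$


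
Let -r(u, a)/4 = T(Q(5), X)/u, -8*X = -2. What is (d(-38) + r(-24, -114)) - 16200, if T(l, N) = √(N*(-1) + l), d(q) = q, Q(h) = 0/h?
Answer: -16238 + I/12 ≈ -16238.0 + 0.083333*I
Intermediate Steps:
X = ¼ (X = -⅛*(-2) = ¼ ≈ 0.25000)
Q(h) = 0
T(l, N) = √(l - N) (T(l, N) = √(-N + l) = √(l - N))
r(u, a) = -2*I/u (r(u, a) = -4*√(0 - 1*¼)/u = -4*√(0 - ¼)/u = -4*√(-¼)/u = -4*I/2/u = -2*I/u)
(d(-38) + r(-24, -114)) - 16200 = (-38 - 2*I/(-24)) - 16200 = (-38 - 2*I*(-1/24)) - 16200 = (-38 + I/12) - 16200 = -16238 + I/12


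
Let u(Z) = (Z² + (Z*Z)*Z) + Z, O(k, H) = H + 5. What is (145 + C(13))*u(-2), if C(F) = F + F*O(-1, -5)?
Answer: -948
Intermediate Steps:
O(k, H) = 5 + H
u(Z) = Z + Z² + Z³ (u(Z) = (Z² + Z²*Z) + Z = (Z² + Z³) + Z = Z + Z² + Z³)
C(F) = F (C(F) = F + F*(5 - 5) = F + F*0 = F + 0 = F)
(145 + C(13))*u(-2) = (145 + 13)*(-2*(1 - 2 + (-2)²)) = 158*(-2*(1 - 2 + 4)) = 158*(-2*3) = 158*(-6) = -948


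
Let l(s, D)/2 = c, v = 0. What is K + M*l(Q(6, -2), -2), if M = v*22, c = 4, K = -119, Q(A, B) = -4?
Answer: -119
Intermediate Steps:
l(s, D) = 8 (l(s, D) = 2*4 = 8)
M = 0 (M = 0*22 = 0)
K + M*l(Q(6, -2), -2) = -119 + 0*8 = -119 + 0 = -119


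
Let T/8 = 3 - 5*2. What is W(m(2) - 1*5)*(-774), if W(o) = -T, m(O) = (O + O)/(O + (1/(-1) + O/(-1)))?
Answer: -43344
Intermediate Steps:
m(O) = -2*O (m(O) = (2*O)/(O + (1*(-1) + O*(-1))) = (2*O)/(O + (-1 - O)) = (2*O)/(-1) = (2*O)*(-1) = -2*O)
T = -56 (T = 8*(3 - 5*2) = 8*(3 - 1*10) = 8*(3 - 10) = 8*(-7) = -56)
W(o) = 56 (W(o) = -1*(-56) = 56)
W(m(2) - 1*5)*(-774) = 56*(-774) = -43344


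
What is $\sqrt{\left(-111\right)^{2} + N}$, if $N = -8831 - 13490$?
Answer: $100 i \approx 100.0 i$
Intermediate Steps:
$N = -22321$
$\sqrt{\left(-111\right)^{2} + N} = \sqrt{\left(-111\right)^{2} - 22321} = \sqrt{12321 - 22321} = \sqrt{-10000} = 100 i$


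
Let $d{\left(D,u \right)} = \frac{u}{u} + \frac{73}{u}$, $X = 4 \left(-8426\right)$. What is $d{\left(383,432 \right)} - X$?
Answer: $\frac{14560633}{432} \approx 33705.0$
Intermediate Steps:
$X = -33704$
$d{\left(D,u \right)} = 1 + \frac{73}{u}$
$d{\left(383,432 \right)} - X = \frac{73 + 432}{432} - -33704 = \frac{1}{432} \cdot 505 + 33704 = \frac{505}{432} + 33704 = \frac{14560633}{432}$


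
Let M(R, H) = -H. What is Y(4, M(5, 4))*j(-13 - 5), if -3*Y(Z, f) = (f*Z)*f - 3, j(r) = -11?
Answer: 671/3 ≈ 223.67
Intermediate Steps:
Y(Z, f) = 1 - Z*f**2/3 (Y(Z, f) = -((f*Z)*f - 3)/3 = -((Z*f)*f - 3)/3 = -(Z*f**2 - 3)/3 = -(-3 + Z*f**2)/3 = 1 - Z*f**2/3)
Y(4, M(5, 4))*j(-13 - 5) = (1 - 1/3*4*(-1*4)**2)*(-11) = (1 - 1/3*4*(-4)**2)*(-11) = (1 - 1/3*4*16)*(-11) = (1 - 64/3)*(-11) = -61/3*(-11) = 671/3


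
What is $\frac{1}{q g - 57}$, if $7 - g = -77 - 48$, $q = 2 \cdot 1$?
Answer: $\frac{1}{207} \approx 0.0048309$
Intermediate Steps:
$q = 2$
$g = 132$ ($g = 7 - \left(-77 - 48\right) = 7 - -125 = 7 + 125 = 132$)
$\frac{1}{q g - 57} = \frac{1}{2 \cdot 132 - 57} = \frac{1}{264 - 57} = \frac{1}{207}$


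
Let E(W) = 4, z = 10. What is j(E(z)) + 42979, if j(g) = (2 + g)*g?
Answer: 43003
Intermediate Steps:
j(g) = g*(2 + g)
j(E(z)) + 42979 = 4*(2 + 4) + 42979 = 4*6 + 42979 = 24 + 42979 = 43003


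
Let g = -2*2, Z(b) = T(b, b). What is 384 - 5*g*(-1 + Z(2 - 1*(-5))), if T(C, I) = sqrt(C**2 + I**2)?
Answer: 364 + 140*sqrt(2) ≈ 561.99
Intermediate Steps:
Z(b) = sqrt(2)*sqrt(b**2) (Z(b) = sqrt(b**2 + b**2) = sqrt(2*b**2) = sqrt(2)*sqrt(b**2))
g = -4
384 - 5*g*(-1 + Z(2 - 1*(-5))) = 384 - 5*(-4*(-1 + sqrt(2)*sqrt((2 - 1*(-5))**2))) = 384 - 5*(-4*(-1 + sqrt(2)*sqrt((2 + 5)**2))) = 384 - 5*(-4*(-1 + sqrt(2)*sqrt(7**2))) = 384 - 5*(-4*(-1 + sqrt(2)*sqrt(49))) = 384 - 5*(-4*(-1 + sqrt(2)*7)) = 384 - 5*(-4*(-1 + 7*sqrt(2))) = 384 - 5*(4 - 28*sqrt(2)) = 384 - (20 - 140*sqrt(2)) = 384 + (-20 + 140*sqrt(2)) = 364 + 140*sqrt(2)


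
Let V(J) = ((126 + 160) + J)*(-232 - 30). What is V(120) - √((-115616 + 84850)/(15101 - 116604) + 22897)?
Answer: -106372 - √235907685570371/101503 ≈ -1.0652e+5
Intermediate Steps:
V(J) = -74932 - 262*J (V(J) = (286 + J)*(-262) = -74932 - 262*J)
V(120) - √((-115616 + 84850)/(15101 - 116604) + 22897) = (-74932 - 262*120) - √((-115616 + 84850)/(15101 - 116604) + 22897) = (-74932 - 31440) - √(-30766/(-101503) + 22897) = -106372 - √(-30766*(-1/101503) + 22897) = -106372 - √(30766/101503 + 22897) = -106372 - √(2324144957/101503) = -106372 - √235907685570371/101503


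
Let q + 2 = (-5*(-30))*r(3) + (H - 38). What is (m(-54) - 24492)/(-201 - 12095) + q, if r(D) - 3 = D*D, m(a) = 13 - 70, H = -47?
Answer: 21087597/12296 ≈ 1715.0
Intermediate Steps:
m(a) = -57
r(D) = 3 + D**2 (r(D) = 3 + D*D = 3 + D**2)
q = 1713 (q = -2 + ((-5*(-30))*(3 + 3**2) + (-47 - 38)) = -2 + (150*(3 + 9) - 85) = -2 + (150*12 - 85) = -2 + (1800 - 85) = -2 + 1715 = 1713)
(m(-54) - 24492)/(-201 - 12095) + q = (-57 - 24492)/(-201 - 12095) + 1713 = -24549/(-12296) + 1713 = -24549*(-1/12296) + 1713 = 24549/12296 + 1713 = 21087597/12296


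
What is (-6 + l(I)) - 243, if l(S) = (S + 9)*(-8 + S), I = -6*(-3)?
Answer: 21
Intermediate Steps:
I = 18
l(S) = (-8 + S)*(9 + S) (l(S) = (9 + S)*(-8 + S) = (-8 + S)*(9 + S))
(-6 + l(I)) - 243 = (-6 + (-72 + 18 + 18²)) - 243 = (-6 + (-72 + 18 + 324)) - 243 = (-6 + 270) - 243 = 264 - 243 = 21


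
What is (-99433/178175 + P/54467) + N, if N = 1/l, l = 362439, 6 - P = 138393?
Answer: -1557084240923597/502478063027325 ≈ -3.0988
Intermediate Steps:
P = -138387 (P = 6 - 1*138393 = 6 - 138393 = -138387)
N = 1/362439 ≈ 2.7591e-6
(-99433/178175 + P/54467) + N = (-99433/178175 - 138387/54467) + 1/362439 = -30072920936/9704657725 + 1/362439 = -1557084240923597/502478063027325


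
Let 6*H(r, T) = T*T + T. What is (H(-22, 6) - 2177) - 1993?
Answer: -4163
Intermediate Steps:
H(r, T) = T/6 + T²/6 (H(r, T) = (T*T + T)/6 = (T² + T)/6 = (T + T²)/6 = T/6 + T²/6)
(H(-22, 6) - 2177) - 1993 = ((⅙)*6*(1 + 6) - 2177) - 1993 = ((⅙)*6*7 - 2177) - 1993 = (7 - 2177) - 1993 = -2170 - 1993 = -4163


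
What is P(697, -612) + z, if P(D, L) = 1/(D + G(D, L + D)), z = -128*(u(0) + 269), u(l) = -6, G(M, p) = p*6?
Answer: -40632447/1207 ≈ -33664.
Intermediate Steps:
G(M, p) = 6*p
z = -33664 (z = -128*(-6 + 269) = -128*263 = -33664)
P(D, L) = 1/(6*L + 7*D) (P(D, L) = 1/(D + 6*(L + D)) = 1/(D + 6*(D + L)) = 1/(D + (6*D + 6*L)) = 1/(6*L + 7*D))
P(697, -612) + z = 1/(6*(-612) + 7*697) - 33664 = 1/(-3672 + 4879) - 33664 = 1/1207 - 33664 = -40632447/1207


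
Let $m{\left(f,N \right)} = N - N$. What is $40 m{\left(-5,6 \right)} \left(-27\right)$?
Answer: $0$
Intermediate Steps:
$m{\left(f,N \right)} = 0$
$40 m{\left(-5,6 \right)} \left(-27\right) = 40 \cdot 0 \left(-27\right) = 0 \left(-27\right) = 0$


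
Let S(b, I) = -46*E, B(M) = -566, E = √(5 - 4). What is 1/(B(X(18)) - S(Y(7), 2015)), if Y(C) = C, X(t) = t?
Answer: -1/520 ≈ -0.0019231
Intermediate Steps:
E = 1 (E = √1 = 1)
S(b, I) = -46 (S(b, I) = -46*1 = -46)
1/(B(X(18)) - S(Y(7), 2015)) = 1/(-566 - 1*(-46)) = 1/(-566 + 46) = 1/(-520) = -1/520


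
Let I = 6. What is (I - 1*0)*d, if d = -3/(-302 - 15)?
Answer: 18/317 ≈ 0.056782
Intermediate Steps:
d = 3/317 (d = -3/(-317) = -1/317*(-3) = 3/317 ≈ 0.0094637)
(I - 1*0)*d = (6 - 1*0)*(3/317) = (6 + 0)*(3/317) = 6*(3/317) = 18/317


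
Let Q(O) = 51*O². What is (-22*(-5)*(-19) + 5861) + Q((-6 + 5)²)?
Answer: 3822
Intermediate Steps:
(-22*(-5)*(-19) + 5861) + Q((-6 + 5)²) = (-22*(-5)*(-19) + 5861) + 51*((-6 + 5)²)² = (110*(-19) + 5861) + 51*((-1)²)² = (-2090 + 5861) + 51*1² = 3771 + 51*1 = 3771 + 51 = 3822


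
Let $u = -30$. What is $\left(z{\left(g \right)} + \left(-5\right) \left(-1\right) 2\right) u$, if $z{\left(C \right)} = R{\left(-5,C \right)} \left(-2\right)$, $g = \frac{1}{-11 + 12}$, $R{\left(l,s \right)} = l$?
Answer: $-600$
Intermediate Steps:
$g = 1$ ($g = 1^{-1} = 1$)
$z{\left(C \right)} = 10$ ($z{\left(C \right)} = \left(-5\right) \left(-2\right) = 10$)
$\left(z{\left(g \right)} + \left(-5\right) \left(-1\right) 2\right) u = \left(10 + \left(-5\right) \left(-1\right) 2\right) \left(-30\right) = \left(10 + 5 \cdot 2\right) \left(-30\right) = \left(10 + 10\right) \left(-30\right) = 20 \left(-30\right) = -600$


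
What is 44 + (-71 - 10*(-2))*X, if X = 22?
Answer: -1078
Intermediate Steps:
44 + (-71 - 10*(-2))*X = 44 + (-71 - 10*(-2))*22 = 44 + (-71 - 1*(-20))*22 = 44 + (-71 + 20)*22 = 44 - 51*22 = 44 - 1122 = -1078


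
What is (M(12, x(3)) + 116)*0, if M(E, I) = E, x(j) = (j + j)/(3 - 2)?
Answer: 0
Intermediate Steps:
x(j) = 2*j (x(j) = (2*j)/1 = (2*j)*1 = 2*j)
(M(12, x(3)) + 116)*0 = (12 + 116)*0 = 128*0 = 0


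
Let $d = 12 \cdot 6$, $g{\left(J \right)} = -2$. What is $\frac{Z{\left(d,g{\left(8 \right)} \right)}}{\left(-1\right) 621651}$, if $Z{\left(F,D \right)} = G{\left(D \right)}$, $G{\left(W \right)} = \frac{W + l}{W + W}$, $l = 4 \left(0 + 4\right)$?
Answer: $\frac{7}{1243302} \approx 5.6302 \cdot 10^{-6}$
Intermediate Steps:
$l = 16$ ($l = 4 \cdot 4 = 16$)
$G{\left(W \right)} = \frac{16 + W}{2 W}$ ($G{\left(W \right)} = \frac{W + 16}{W + W} = \frac{16 + W}{2 W}$)
$d = 72$
$Z{\left(F,D \right)} = \frac{16 + D}{2 D}$
$\frac{Z{\left(d,g{\left(8 \right)} \right)}}{\left(-1\right) 621651} = \frac{\frac{1}{2} \frac{1}{-2} \left(16 - 2\right)}{\left(-1\right) 621651} = \frac{\frac{1}{2} \left(- \frac{1}{2}\right) 14}{-621651} = \left(- \frac{7}{2}\right) \left(- \frac{1}{621651}\right) = \frac{7}{1243302}$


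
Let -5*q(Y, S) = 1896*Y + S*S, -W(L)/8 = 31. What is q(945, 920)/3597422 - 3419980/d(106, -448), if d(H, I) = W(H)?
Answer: 1537872555101/111520082 ≈ 13790.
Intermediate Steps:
W(L) = -248 (W(L) = -8*31 = -248)
d(H, I) = -248
q(Y, S) = -1896*Y/5 - S²/5 (q(Y, S) = -(1896*Y + S*S)/5 = -(1896*Y + S²)/5 = -(S² + 1896*Y)/5 = -1896*Y/5 - S²/5)
q(945, 920)/3597422 - 3419980/d(106, -448) = (-1896/5*945 - ⅕*920²)/3597422 - 3419980/(-248) = (-358344 - ⅕*846400)*(1/3597422) - 3419980*(-1/248) = (-358344 - 169280)*(1/3597422) + 854995/62 = -527624*1/3597422 + 854995/62 = -263812/1798711 + 854995/62 = 1537872555101/111520082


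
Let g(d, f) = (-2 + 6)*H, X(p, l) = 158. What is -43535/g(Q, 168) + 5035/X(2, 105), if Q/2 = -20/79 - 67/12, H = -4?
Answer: 3479545/1264 ≈ 2752.8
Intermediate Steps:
Q = -5533/474 (Q = 2*(-20/79 - 67/12) = 2*(-5533/948) = -5533/474 ≈ -11.673)
g(d, f) = -16 (g(d, f) = (-2 + 6)*(-4) = 4*(-4) = -16)
-43535/g(Q, 168) + 5035/X(2, 105) = -43535/(-16) + 5035/158 = -43535*(-1/16) + 5035*(1/158) = 43535/16 + 5035/158 = 3479545/1264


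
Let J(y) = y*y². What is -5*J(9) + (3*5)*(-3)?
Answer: -3690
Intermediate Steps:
J(y) = y³
-5*J(9) + (3*5)*(-3) = -5*9³ + (3*5)*(-3) = -5*729 + 15*(-3) = -3645 - 45 = -3690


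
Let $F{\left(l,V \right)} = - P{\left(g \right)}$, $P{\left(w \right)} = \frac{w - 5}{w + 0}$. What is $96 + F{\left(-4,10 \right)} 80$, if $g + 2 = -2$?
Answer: $-84$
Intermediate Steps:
$g = -4$ ($g = -2 - 2 = -4$)
$P{\left(w \right)} = \frac{-5 + w}{w}$
$F{\left(l,V \right)} = - \frac{9}{4}$ ($F{\left(l,V \right)} = - \frac{-5 - 4}{-4} = - \frac{\left(-1\right) \left(-9\right)}{4} = \left(-1\right) \frac{9}{4} = - \frac{9}{4}$)
$96 + F{\left(-4,10 \right)} 80 = 96 - 180 = -84$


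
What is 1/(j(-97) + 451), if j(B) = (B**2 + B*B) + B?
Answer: 1/19172 ≈ 5.2159e-5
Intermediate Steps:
j(B) = B + 2*B**2 (j(B) = (B**2 + B**2) + B = 2*B**2 + B = B + 2*B**2)
1/(j(-97) + 451) = 1/(-97*(1 + 2*(-97)) + 451) = 1/(-97*(1 - 194) + 451) = 1/(-97*(-193) + 451) = 1/(18721 + 451) = 1/19172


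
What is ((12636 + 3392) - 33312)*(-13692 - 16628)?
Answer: 524050880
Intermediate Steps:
((12636 + 3392) - 33312)*(-13692 - 16628) = (16028 - 33312)*(-30320) = -17284*(-30320) = 524050880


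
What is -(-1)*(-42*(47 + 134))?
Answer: -7602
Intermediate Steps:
-(-1)*(-42*(47 + 134)) = -(-1)*(-42*181) = -(-1)*(-7602) = -1*7602 = -7602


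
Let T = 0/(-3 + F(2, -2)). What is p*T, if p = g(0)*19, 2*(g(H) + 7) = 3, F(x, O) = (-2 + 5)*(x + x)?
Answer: 0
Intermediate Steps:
F(x, O) = 6*x (F(x, O) = 3*(2*x) = 6*x)
g(H) = -11/2 (g(H) = -7 + (½)*3 = -7 + 3/2 = -11/2)
T = 0 (T = 0/(-3 + 6*2) = 0/(-3 + 12) = 0/9 = (⅑)*0 = 0)
p = -209/2 (p = -11/2*19 = -209/2 ≈ -104.50)
p*T = -209/2*0 = 0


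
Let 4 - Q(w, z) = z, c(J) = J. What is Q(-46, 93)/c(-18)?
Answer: 89/18 ≈ 4.9444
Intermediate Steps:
Q(w, z) = 4 - z
Q(-46, 93)/c(-18) = (4 - 1*93)/(-18) = (4 - 93)*(-1/18) = -89*(-1/18) = 89/18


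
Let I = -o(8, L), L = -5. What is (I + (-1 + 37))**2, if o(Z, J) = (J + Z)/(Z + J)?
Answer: 1225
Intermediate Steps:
o(Z, J) = 1 (o(Z, J) = (J + Z)/(J + Z) = 1)
I = -1 (I = -1*1 = -1)
(I + (-1 + 37))**2 = (-1 + (-1 + 37))**2 = (-1 + 36)**2 = 35**2 = 1225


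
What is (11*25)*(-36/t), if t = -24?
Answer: 825/2 ≈ 412.50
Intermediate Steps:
(11*25)*(-36/t) = (11*25)*(-36/(-24)) = 275*(-36*(-1/24)) = 275*(3/2) = 825/2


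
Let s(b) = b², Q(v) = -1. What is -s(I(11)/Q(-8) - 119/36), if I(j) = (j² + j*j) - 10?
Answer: -71757841/1296 ≈ -55369.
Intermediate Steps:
I(j) = -10 + 2*j² (I(j) = (j² + j²) - 10 = 2*j² - 10 = -10 + 2*j²)
-s(I(11)/Q(-8) - 119/36) = -((-10 + 2*11²)/(-1) - 119/36)² = -((-10 + 2*121)*(-1) - 119*1/36)² = -((-10 + 242)*(-1) - 119/36)² = -(232*(-1) - 119/36)² = -(-232 - 119/36)² = -(-8471/36)² = -1*71757841/1296 = -71757841/1296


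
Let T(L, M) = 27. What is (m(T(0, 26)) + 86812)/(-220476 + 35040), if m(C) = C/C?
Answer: -86813/185436 ≈ -0.46816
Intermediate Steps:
m(C) = 1
(m(T(0, 26)) + 86812)/(-220476 + 35040) = (1 + 86812)/(-220476 + 35040) = 86813/(-185436) = 86813*(-1/185436) = -86813/185436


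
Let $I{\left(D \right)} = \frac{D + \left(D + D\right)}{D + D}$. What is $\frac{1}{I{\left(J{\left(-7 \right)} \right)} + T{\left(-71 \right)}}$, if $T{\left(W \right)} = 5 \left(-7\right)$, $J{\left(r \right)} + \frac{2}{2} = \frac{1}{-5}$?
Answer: $- \frac{2}{67} \approx -0.029851$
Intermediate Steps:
$J{\left(r \right)} = - \frac{6}{5}$ ($J{\left(r \right)} = -1 + \frac{1}{-5} = -1 - \frac{1}{5} = - \frac{6}{5}$)
$I{\left(D \right)} = \frac{3}{2}$ ($I{\left(D \right)} = \frac{D + 2 D}{2 D} = 3 D \frac{1}{2 D} = \frac{3}{2}$)
$T{\left(W \right)} = -35$
$\frac{1}{I{\left(J{\left(-7 \right)} \right)} + T{\left(-71 \right)}} = \frac{1}{\frac{3}{2} - 35} = \frac{1}{- \frac{67}{2}} = - \frac{2}{67}$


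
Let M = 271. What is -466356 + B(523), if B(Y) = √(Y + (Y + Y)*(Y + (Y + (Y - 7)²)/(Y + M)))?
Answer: -466356 + √141695284378/397 ≈ -4.6541e+5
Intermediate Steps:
B(Y) = √(Y + 2*Y*(Y + (Y + (-7 + Y)²)/(271 + Y))) (B(Y) = √(Y + (Y + Y)*(Y + (Y + (Y - 7)²)/(Y + 271))) = √(Y + (2*Y)*(Y + (Y + (-7 + Y)²)/(271 + Y))) = √(Y + 2*Y*(Y + (Y + (-7 + Y)²)/(271 + Y))))
-466356 + B(523) = -466356 + √(523*(369 + 4*523² + 517*523)/(271 + 523)) = -466356 + √(523*(369 + 4*273529 + 270391)/794) = -466356 + √(523*(1/794)*(369 + 1094116 + 270391)) = -466356 + √(523*(1/794)*1364876) = -466356 + √(356915074/397) = -466356 + √141695284378/397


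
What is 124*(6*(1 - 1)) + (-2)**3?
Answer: -8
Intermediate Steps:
124*(6*(1 - 1)) + (-2)**3 = 124*(6*0) - 8 = 124*0 - 8 = 0 - 8 = -8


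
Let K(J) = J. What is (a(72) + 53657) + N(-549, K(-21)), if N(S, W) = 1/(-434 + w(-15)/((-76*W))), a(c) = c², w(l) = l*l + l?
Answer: 970111529/16487 ≈ 58841.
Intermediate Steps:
w(l) = l + l² (w(l) = l² + l = l + l²)
N(S, W) = 1/(-434 - 105/(38*W)) (N(S, W) = 1/(-434 + (-15*(1 - 15))/((-76*W))) = 1/(-434 + (-15*(-14))*(-1/(76*W))) = 1/(-434 + 210*(-1/(76*W))) = 1/(-434 - 105/(38*W)))
(a(72) + 53657) + N(-549, K(-21)) = (72² + 53657) - 38*(-21)/(105 + 16492*(-21)) = (5184 + 53657) - 38*(-21)/(105 - 346332) = 58841 - 38*(-21)/(-346227) = 58841 - 38*(-21)*(-1/346227) = 58841 - 38/16487 = 970111529/16487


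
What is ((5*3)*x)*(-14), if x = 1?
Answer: -210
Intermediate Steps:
((5*3)*x)*(-14) = ((5*3)*1)*(-14) = (15*1)*(-14) = 15*(-14) = -210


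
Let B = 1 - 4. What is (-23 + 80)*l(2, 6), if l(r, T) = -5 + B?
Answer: -456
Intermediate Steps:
B = -3
l(r, T) = -8 (l(r, T) = -5 - 3 = -8)
(-23 + 80)*l(2, 6) = (-23 + 80)*(-8) = 57*(-8) = -456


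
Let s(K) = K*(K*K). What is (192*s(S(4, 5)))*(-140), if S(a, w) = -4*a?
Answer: 110100480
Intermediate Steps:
s(K) = K³ (s(K) = K*K² = K³)
(192*s(S(4, 5)))*(-140) = (192*(-4*4)³)*(-140) = (192*(-16)³)*(-140) = (192*(-4096))*(-140) = -786432*(-140) = 110100480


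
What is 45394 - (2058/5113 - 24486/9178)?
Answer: 1065157860755/23463557 ≈ 45396.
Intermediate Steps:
45394 - (2058/5113 - 24486/9178) = 45394 - (2058*(1/5113) - 24486*1/9178) = 45394 - (2058/5113 - 12243/4589) = 45394 - 1*(-53154297/23463557) = 45394 + 53154297/23463557 = 1065157860755/23463557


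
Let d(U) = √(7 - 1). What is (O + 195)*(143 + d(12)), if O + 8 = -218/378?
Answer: 5038462/189 + 35234*√6/189 ≈ 27115.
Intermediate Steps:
d(U) = √6
O = -1621/189 (O = -8 - 218/378 = -8 - 218*1/378 = -8 - 109/189 = -1621/189 ≈ -8.5767)
(O + 195)*(143 + d(12)) = (-1621/189 + 195)*(143 + √6) = 35234*(143 + √6)/189 = 5038462/189 + 35234*√6/189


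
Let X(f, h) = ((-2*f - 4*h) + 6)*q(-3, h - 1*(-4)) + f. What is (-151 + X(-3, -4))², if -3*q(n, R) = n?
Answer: 15876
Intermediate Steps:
q(n, R) = -n/3
X(f, h) = 6 - f - 4*h (X(f, h) = ((-2*f - 4*h) + 6)*(-⅓*(-3)) + f = ((-4*h - 2*f) + 6)*1 + f = (6 - 4*h - 2*f)*1 + f = (6 - 4*h - 2*f) + f = 6 - f - 4*h)
(-151 + X(-3, -4))² = (-151 + (6 - 1*(-3) - 4*(-4)))² = (-151 + (6 + 3 + 16))² = (-151 + 25)² = (-126)² = 15876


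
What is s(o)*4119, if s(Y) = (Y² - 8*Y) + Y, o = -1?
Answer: 32952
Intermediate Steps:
s(Y) = Y² - 7*Y
s(o)*4119 = -(-7 - 1)*4119 = -1*(-8)*4119 = 8*4119 = 32952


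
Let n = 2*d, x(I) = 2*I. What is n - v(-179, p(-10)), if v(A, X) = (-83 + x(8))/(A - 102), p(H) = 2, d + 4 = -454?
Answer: -257463/281 ≈ -916.24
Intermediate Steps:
d = -458 (d = -4 - 454 = -458)
v(A, X) = -67/(-102 + A) (v(A, X) = (-83 + 2*8)/(A - 102) = (-83 + 16)/(-102 + A) = -67/(-102 + A))
n = -916 (n = 2*(-458) = -916)
n - v(-179, p(-10)) = -916 - (-67)/(-102 - 179) = -916 - (-67)/(-281) = -916 - (-67)*(-1)/281 = -916 - 1*67/281 = -916 - 67/281 = -257463/281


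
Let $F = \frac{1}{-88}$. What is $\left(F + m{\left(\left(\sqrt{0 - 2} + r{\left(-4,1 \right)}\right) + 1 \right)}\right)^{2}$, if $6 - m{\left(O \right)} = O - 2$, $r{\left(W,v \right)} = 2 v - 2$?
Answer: $\frac{362737}{7744} - \frac{615 i \sqrt{2}}{44} \approx 46.841 - 19.767 i$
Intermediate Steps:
$r{\left(W,v \right)} = -2 + 2 v$
$F = - \frac{1}{88} \approx -0.011364$
$m{\left(O \right)} = 8 - O$ ($m{\left(O \right)} = 6 - \left(O - 2\right) = 6 - \left(-2 + O\right) = 8 - O$)
$\left(F + m{\left(\left(\sqrt{0 - 2} + r{\left(-4,1 \right)}\right) + 1 \right)}\right)^{2} = \left(- \frac{1}{88} - \left(-9 + 2 + \sqrt{0 - 2}\right)\right)^{2} = \left(- \frac{1}{88} + \left(8 - \left(\left(\sqrt{-2} + \left(-2 + 2\right)\right) + 1\right)\right)\right)^{2} = \left(- \frac{1}{88} + \left(8 - \left(\left(i \sqrt{2} + 0\right) + 1\right)\right)\right)^{2} = \left(- \frac{1}{88} + \left(8 - \left(i \sqrt{2} + 1\right)\right)\right)^{2} = \left(- \frac{1}{88} + \left(8 - \left(1 + i \sqrt{2}\right)\right)\right)^{2} = \left(- \frac{1}{88} + \left(7 - i \sqrt{2}\right)\right)^{2} = \left(\frac{615}{88} - i \sqrt{2}\right)^{2}$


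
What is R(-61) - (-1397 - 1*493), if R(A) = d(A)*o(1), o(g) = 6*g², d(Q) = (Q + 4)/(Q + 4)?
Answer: 1896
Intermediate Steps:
d(Q) = 1 (d(Q) = (4 + Q)/(4 + Q) = 1)
R(A) = 6 (R(A) = 1*(6*1²) = 1*(6*1) = 1*6 = 6)
R(-61) - (-1397 - 1*493) = 6 - (-1397 - 1*493) = 6 - (-1397 - 493) = 6 - 1*(-1890) = 6 + 1890 = 1896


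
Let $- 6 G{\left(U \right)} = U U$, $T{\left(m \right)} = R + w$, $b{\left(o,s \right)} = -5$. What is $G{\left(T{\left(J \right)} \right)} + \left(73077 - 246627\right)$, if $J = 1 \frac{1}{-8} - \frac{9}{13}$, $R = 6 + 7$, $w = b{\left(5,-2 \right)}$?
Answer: $- \frac{520682}{3} \approx -1.7356 \cdot 10^{5}$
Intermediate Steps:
$w = -5$
$R = 13$
$J = - \frac{85}{104}$ ($J = 1 \left(- \frac{1}{8}\right) - \frac{9}{13} = - \frac{1}{8} - \frac{9}{13} = - \frac{85}{104} \approx -0.81731$)
$T{\left(m \right)} = 8$ ($T{\left(m \right)} = 13 - 5 = 8$)
$G{\left(U \right)} = - \frac{U^{2}}{6}$ ($G{\left(U \right)} = - \frac{U U}{6} = - \frac{U^{2}}{6}$)
$G{\left(T{\left(J \right)} \right)} + \left(73077 - 246627\right) = - \frac{8^{2}}{6} + \left(73077 - 246627\right) = \left(- \frac{1}{6}\right) 64 + \left(73077 - 246627\right) = - \frac{32}{3} - 173550 = - \frac{520682}{3}$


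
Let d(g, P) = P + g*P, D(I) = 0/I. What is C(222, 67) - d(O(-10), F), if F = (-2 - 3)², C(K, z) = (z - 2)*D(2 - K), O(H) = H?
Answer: 225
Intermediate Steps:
D(I) = 0
C(K, z) = 0 (C(K, z) = (z - 2)*0 = (-2 + z)*0 = 0)
F = 25 (F = (-5)² = 25)
d(g, P) = P + P*g
C(222, 67) - d(O(-10), F) = 0 - 25*(1 - 10) = 0 - 25*(-9) = 0 - 1*(-225) = 0 + 225 = 225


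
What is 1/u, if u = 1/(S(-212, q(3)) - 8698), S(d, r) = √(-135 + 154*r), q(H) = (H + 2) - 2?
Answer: -8698 + √327 ≈ -8679.9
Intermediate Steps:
q(H) = H (q(H) = (2 + H) - 2 = H)
u = 1/(-8698 + √327) (u = 1/(√(-135 + 154*3) - 8698) = 1/(√(-135 + 462) - 8698) = 1/(√327 - 8698) = 1/(-8698 + √327) ≈ -0.00011521)
1/u = 1/(-8698/75654877 - √327/75654877)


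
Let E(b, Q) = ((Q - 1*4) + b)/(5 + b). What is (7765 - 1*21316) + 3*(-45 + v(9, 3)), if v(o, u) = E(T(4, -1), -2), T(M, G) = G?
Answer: -54765/4 ≈ -13691.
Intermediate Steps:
E(b, Q) = (-4 + Q + b)/(5 + b) (E(b, Q) = ((Q - 4) + b)/(5 + b) = ((-4 + Q) + b)/(5 + b) = (-4 + Q + b)/(5 + b))
v(o, u) = -7/4 (v(o, u) = (-4 - 2 - 1)/(5 - 1) = -7/4)
(7765 - 1*21316) + 3*(-45 + v(9, 3)) = (7765 - 1*21316) + 3*(-45 - 7/4) = (7765 - 21316) + 3*(-187/4) = -13551 - 561/4 = -54765/4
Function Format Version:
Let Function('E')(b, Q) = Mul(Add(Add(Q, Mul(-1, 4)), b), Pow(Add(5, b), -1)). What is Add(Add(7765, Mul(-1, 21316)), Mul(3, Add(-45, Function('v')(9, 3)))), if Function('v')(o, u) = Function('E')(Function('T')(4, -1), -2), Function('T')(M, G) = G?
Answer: Rational(-54765, 4) ≈ -13691.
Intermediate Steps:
Function('E')(b, Q) = Mul(Pow(Add(5, b), -1), Add(-4, Q, b)) (Function('E')(b, Q) = Mul(Add(Add(Q, -4), b), Pow(Add(5, b), -1)) = Mul(Add(Add(-4, Q), b), Pow(Add(5, b), -1)) = Mul(Add(-4, Q, b), Pow(Add(5, b), -1)) = Mul(Pow(Add(5, b), -1), Add(-4, Q, b)))
Function('v')(o, u) = Rational(-7, 4) (Function('v')(o, u) = Mul(Pow(Add(5, -1), -1), Add(-4, -2, -1)) = Mul(Pow(4, -1), -7) = Mul(Rational(1, 4), -7) = Rational(-7, 4))
Add(Add(7765, Mul(-1, 21316)), Mul(3, Add(-45, Function('v')(9, 3)))) = Add(Add(7765, Mul(-1, 21316)), Mul(3, Add(-45, Rational(-7, 4)))) = Add(Add(7765, -21316), Mul(3, Rational(-187, 4))) = Add(-13551, Rational(-561, 4)) = Rational(-54765, 4)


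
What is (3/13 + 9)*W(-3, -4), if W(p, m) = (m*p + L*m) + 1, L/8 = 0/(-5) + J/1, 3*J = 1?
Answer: 280/13 ≈ 21.538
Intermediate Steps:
J = 1/3 (J = (1/3)*1 = 1/3 ≈ 0.33333)
L = 8/3 (L = 8*(0/(-5) + (1/3)/1) = 8*(0*(-1/5) + (1/3)*1) = 8*(0 + 1/3) = 8*(1/3) = 8/3 ≈ 2.6667)
W(p, m) = 1 + 8*m/3 + m*p (W(p, m) = (m*p + 8*m/3) + 1 = (8*m/3 + m*p) + 1 = 1 + 8*m/3 + m*p)
(3/13 + 9)*W(-3, -4) = (3/13 + 9)*(1 + (8/3)*(-4) - 4*(-3)) = (3*(1/13) + 9)*(1 - 32/3 + 12) = (3/13 + 9)*(7/3) = (120/13)*(7/3) = 280/13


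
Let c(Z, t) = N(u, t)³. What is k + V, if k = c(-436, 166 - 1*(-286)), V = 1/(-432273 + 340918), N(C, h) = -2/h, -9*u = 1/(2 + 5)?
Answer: -11634531/1054526843480 ≈ -1.1033e-5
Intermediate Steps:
u = -1/63 (u = -1/(9*(2 + 5)) = -⅑/7 = -⅑*⅐ = -1/63 ≈ -0.015873)
V = -1/91355 (V = 1/(-91355) = -1/91355 ≈ -1.0946e-5)
c(Z, t) = -8/t³ (c(Z, t) = (-2/t)³ = -8/t³)
k = -1/11543176 (k = -8/(166 - 1*(-286))³ = -8/(166 + 286)³ = -8/452³ = -8*1/92345408 = -1/11543176 ≈ -8.6631e-8)
k + V = -1/11543176 - 1/91355 = -11634531/1054526843480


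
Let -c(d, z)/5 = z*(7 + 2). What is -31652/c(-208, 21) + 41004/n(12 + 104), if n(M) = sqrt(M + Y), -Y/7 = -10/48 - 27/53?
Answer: 31652/945 + 82008*sqrt(48953874)/153943 ≈ 3760.8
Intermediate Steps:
Y = 6391/1272 (Y = -7*(-10/48 - 27/53) = -7*(-10*1/48 - 27*1/53) = -7*(-5/24 - 27/53) = -7*(-913/1272) = 6391/1272 ≈ 5.0244)
n(M) = sqrt(6391/1272 + M) (n(M) = sqrt(M + 6391/1272) = sqrt(6391/1272 + M))
c(d, z) = -45*z (c(d, z) = -5*z*(7 + 2) = -5*z*9 = -45*z)
-31652/c(-208, 21) + 41004/n(12 + 104) = -31652/((-45*21)) + 41004/((sqrt(2032338 + 404496*(12 + 104))/636)) = -31652/(-945) + 41004/((sqrt(2032338 + 404496*116)/636)) = -31652*(-1/945) + 41004/((sqrt(2032338 + 46921536)/636)) = 31652/945 + 41004/((sqrt(48953874)/636)) = 31652/945 + 41004*(2*sqrt(48953874)/153943) = 31652/945 + 82008*sqrt(48953874)/153943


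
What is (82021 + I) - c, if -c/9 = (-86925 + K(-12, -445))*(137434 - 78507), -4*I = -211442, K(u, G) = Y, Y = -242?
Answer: -92456546799/2 ≈ -4.6228e+10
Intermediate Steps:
K(u, G) = -242
I = 105721/2 (I = -¼*(-211442) = 105721/2 ≈ 52861.)
c = 46228408281 (c = -9*(-86925 - 242)*(137434 - 78507) = -(-784503)*58927 = -9*(-5136489809) = 46228408281)
(82021 + I) - c = (82021 + 105721/2) - 1*46228408281 = 269763/2 - 46228408281 = -92456546799/2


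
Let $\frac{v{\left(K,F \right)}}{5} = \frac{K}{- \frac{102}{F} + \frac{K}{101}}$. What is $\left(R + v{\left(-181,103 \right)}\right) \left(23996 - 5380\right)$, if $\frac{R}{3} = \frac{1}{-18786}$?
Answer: $\frac{109750472342316}{18125359} \approx 6.0551 \cdot 10^{6}$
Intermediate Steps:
$v{\left(K,F \right)} = \frac{5 K}{- \frac{102}{F} + \frac{K}{101}}$ ($v{\left(K,F \right)} = 5 \frac{K}{- \frac{102}{F} + \frac{K}{101}} = \frac{5 K}{- \frac{102}{F} + \frac{K}{101}}$)
$R = - \frac{1}{6262}$ ($R = \frac{3}{-18786} = 3 \left(- \frac{1}{18786}\right) = - \frac{1}{6262} \approx -0.00015969$)
$\left(R + v{\left(-181,103 \right)}\right) \left(23996 - 5380\right) = \left(- \frac{1}{6262} + 505 \cdot 103 \left(-181\right) \frac{1}{-10302 + 103 \left(-181\right)}\right) \left(23996 - 5380\right) = \left(- \frac{1}{6262} + 505 \cdot 103 \left(-181\right) \frac{1}{-10302 - 18643}\right) 18616 = \left(- \frac{1}{6262} + 505 \cdot 103 \left(-181\right) \frac{1}{-28945}\right) 18616 = \left(- \frac{1}{6262} + 505 \cdot 103 \left(-181\right) \left(- \frac{1}{28945}\right)\right) 18616 = \left(- \frac{1}{6262} + \frac{1882943}{5789}\right) 18616 = \frac{11790983277}{36250718} \cdot 18616 = \frac{109750472342316}{18125359}$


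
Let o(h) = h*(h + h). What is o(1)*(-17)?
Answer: -34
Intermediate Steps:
o(h) = 2*h**2 (o(h) = h*(2*h) = 2*h**2)
o(1)*(-17) = (2*1**2)*(-17) = (2*1)*(-17) = 2*(-17) = -34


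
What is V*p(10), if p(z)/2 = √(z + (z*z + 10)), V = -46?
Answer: -184*√30 ≈ -1007.8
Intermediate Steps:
p(z) = 2*√(10 + z + z²) (p(z) = 2*√(z + (z*z + 10)) = 2*√(z + (z² + 10)) = 2*√(z + (10 + z²)) = 2*√(10 + z + z²))
V*p(10) = -92*√(10 + 10 + 10²) = -92*√(10 + 10 + 100) = -92*√120 = -92*2*√30 = -184*√30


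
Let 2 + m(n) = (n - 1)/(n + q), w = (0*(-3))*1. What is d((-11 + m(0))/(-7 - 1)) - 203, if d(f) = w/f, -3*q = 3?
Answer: -203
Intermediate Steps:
q = -1 (q = -1/3*3 = -1)
w = 0 (w = 0*1 = 0)
m(n) = -1 (m(n) = -2 + (n - 1)/(n - 1) = -2 + (-1 + n)/(-1 + n) = -2 + 1 = -1)
d(f) = 0 (d(f) = 0/f = 0)
d((-11 + m(0))/(-7 - 1)) - 203 = 0 - 203 = -203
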